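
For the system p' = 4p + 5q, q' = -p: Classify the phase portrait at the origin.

A = [[4,5],[-1,0]]; det(A-λI) = λ^2 - 4λ + 5.
λ = 2 ± i: positive real part.

unstable spiral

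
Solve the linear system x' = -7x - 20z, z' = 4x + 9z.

x(t) = K_1e^(t)sin(4t) + 2K_1e^(t)cos(4t) + 2K_2e^(t)sin(4t) - K_2e^(t)cos(4t), z(t) = -K_1e^(t)cos(4t) - K_2e^(t)sin(4t)

Coefficient matrix A = [[-7, -20], [4, 9]].
Characteristic polynomial det(A - λI) = λ^2 - 2λ + 17 = 0.
Eigenvalues λ = 1 ± 4i (complex conjugate pair).
For λ=1+4i: an eigenvector is (2,-1) - i(1,0) = (2 - i, -1).
A real fundamental pair from Re and Im of e^((1+4i)t)v: X_1 = e^(t)(cos(4t)·(2,-1) + sin(4t)·(1,0)), X_2 = e^(t)(sin(4t)·(2,-1) - cos(4t)·(1,0)).
General solution: K_1X_1 + K_2X_2.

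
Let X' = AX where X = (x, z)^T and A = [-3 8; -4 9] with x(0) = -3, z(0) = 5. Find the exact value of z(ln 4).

A = [[-3,8],[-4,9]]; eigenvalues λ = 1, 5.
Eigenvectors: (2,1) for λ=1, (-1,-1) for λ=5.
From the initial condition, c_1 = -8, c_2 = -13.
z(ln 4) = (-8)(4^1)(1) + (-13)(4^5)(-1) = 13280.

13280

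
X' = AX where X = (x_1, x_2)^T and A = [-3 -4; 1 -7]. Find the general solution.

x_1(t) = 2K_1e^(-5t) + 2K_2te^(-5t) - 3K_2e^(-5t), x_2(t) = K_1e^(-5t) + K_2te^(-5t) - 2K_2e^(-5t)

Coefficient matrix A = [[-3, -4], [1, -7]].
Characteristic polynomial det(A - λI) = λ^2 + 10λ + 25 = 0.
Single eigenvalue λ = -5 with algebraic multiplicity 2.
Eigenvector v = (2,1); generalized eigenvector w with (A-λI)w=v is (-3,-2).
General solution: e^(-5t)[K_1·v + K_2·(t·v + w)].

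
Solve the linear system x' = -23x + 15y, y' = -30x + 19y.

Coefficient matrix A = [[-23, 15], [-30, 19]].
Characteristic polynomial det(A - λI) = λ^2 + 4λ + 13 = 0.
Eigenvalues λ = -2 ± 3i (complex conjugate pair).
For λ=-2+3i: an eigenvector is (-2,-3) - i(-1,-1) = (-2 + i, -3 + i).
A real fundamental pair from Re and Im of e^((-2+3i)t)v: X_1 = e^(-2t)(cos(3t)·(-2,-3) + sin(3t)·(-1,-1)), X_2 = e^(-2t)(sin(3t)·(-2,-3) - cos(3t)·(-1,-1)).
General solution: c_1X_1 + c_2X_2.

x(t) = -c_1e^(-2t)sin(3t) - 2c_1e^(-2t)cos(3t) - 2c_2e^(-2t)sin(3t) + c_2e^(-2t)cos(3t), y(t) = -c_1e^(-2t)sin(3t) - 3c_1e^(-2t)cos(3t) - 3c_2e^(-2t)sin(3t) + c_2e^(-2t)cos(3t)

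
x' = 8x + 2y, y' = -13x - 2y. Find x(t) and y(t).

x(t) = C_1e^(3t)sin(t) + C_1e^(3t)cos(t) + C_2e^(3t)sin(t) - C_2e^(3t)cos(t), y(t) = -3C_1e^(3t)sin(t) - 2C_1e^(3t)cos(t) - 2C_2e^(3t)sin(t) + 3C_2e^(3t)cos(t)

Coefficient matrix A = [[8, 2], [-13, -2]].
Characteristic polynomial det(A - λI) = λ^2 - 6λ + 10 = 0.
Eigenvalues λ = 3 ± i (complex conjugate pair).
For λ=3+i: an eigenvector is (1,-2) - i(1,-3) = (1 - i, -2 + 3i).
A real fundamental pair from Re and Im of e^((3+i)t)v: X_1 = e^(3t)(cos(t)·(1,-2) + sin(t)·(1,-3)), X_2 = e^(3t)(sin(t)·(1,-2) - cos(t)·(1,-3)).
General solution: C_1X_1 + C_2X_2.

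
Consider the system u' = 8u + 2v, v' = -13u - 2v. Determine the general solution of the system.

u(t) = K_1e^(3t)sin(t) - K_1e^(3t)cos(t) - K_2e^(3t)sin(t) - K_2e^(3t)cos(t), v(t) = -2K_1e^(3t)sin(t) + 3K_1e^(3t)cos(t) + 3K_2e^(3t)sin(t) + 2K_2e^(3t)cos(t)

Coefficient matrix A = [[8, 2], [-13, -2]].
Characteristic polynomial det(A - λI) = λ^2 - 6λ + 10 = 0.
Eigenvalues λ = 3 ± i (complex conjugate pair).
For λ=3+i: an eigenvector is (-1,3) - i(1,-2) = (-1 - i, 3 + 2i).
A real fundamental pair from Re and Im of e^((3+i)t)v: X_1 = e^(3t)(cos(t)·(-1,3) + sin(t)·(1,-2)), X_2 = e^(3t)(sin(t)·(-1,3) - cos(t)·(1,-2)).
General solution: K_1X_1 + K_2X_2.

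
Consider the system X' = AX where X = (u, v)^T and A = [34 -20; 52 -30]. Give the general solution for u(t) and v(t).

u(t) = 2c_1e^(2t)sin(4t) - c_1e^(2t)cos(4t) - c_2e^(2t)sin(4t) - 2c_2e^(2t)cos(4t), v(t) = 3c_1e^(2t)sin(4t) - 2c_1e^(2t)cos(4t) - 2c_2e^(2t)sin(4t) - 3c_2e^(2t)cos(4t)

Coefficient matrix A = [[34, -20], [52, -30]].
Characteristic polynomial det(A - λI) = λ^2 - 4λ + 20 = 0.
Eigenvalues λ = 2 ± 4i (complex conjugate pair).
For λ=2+4i: an eigenvector is (-1,-2) - i(2,3) = (-1 - 2i, -2 - 3i).
A real fundamental pair from Re and Im of e^((2+4i)t)v: X_1 = e^(2t)(cos(4t)·(-1,-2) + sin(4t)·(2,3)), X_2 = e^(2t)(sin(4t)·(-1,-2) - cos(4t)·(2,3)).
General solution: c_1X_1 + c_2X_2.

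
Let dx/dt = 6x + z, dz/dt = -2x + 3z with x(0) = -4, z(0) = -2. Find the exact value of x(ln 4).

A = [[6,1],[-2,3]]; eigenvalues λ = 4, 5.
Eigenvectors: (-1,2) for λ=4, (-1,1) for λ=5.
From the initial condition, c_1 = -6, c_2 = 10.
x(ln 4) = (-6)(4^4)(-1) + (10)(4^5)(-1) = -8704.

-8704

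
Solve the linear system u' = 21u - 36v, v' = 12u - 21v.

u(t) = -3K_1e^(-3t) - 2K_2e^(3t), v(t) = -2K_1e^(-3t) - K_2e^(3t)

Coefficient matrix A = [[21, -36], [12, -21]].
Characteristic polynomial det(A - λI) = λ^2 - 9 = 0.
Eigenvalues λ = -3, 3.
For λ=-3: (A-λI) row 1 is [24, -36], so an eigenvector is (-3, -2).
For λ=3: (A-λI) row 1 is [18, -36], so an eigenvector is (-2, -1).
General solution: K_1e^(-3t)(-3,-2) + K_2e^(3t)(-2,-1).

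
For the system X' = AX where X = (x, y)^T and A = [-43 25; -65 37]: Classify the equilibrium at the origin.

A = [[-43,25],[-65,37]]; det(A-λI) = λ^2 + 6λ + 34.
λ = -3 ± 5i: negative real part.

stable spiral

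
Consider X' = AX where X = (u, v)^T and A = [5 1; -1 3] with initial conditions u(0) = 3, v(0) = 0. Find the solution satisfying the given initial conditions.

u(t) = 3te^(4t) + 3e^(4t), v(t) = -3te^(4t)

Coefficient matrix A = [[5, 1], [-1, 3]].
Characteristic polynomial det(A - λI) = λ^2 - 8λ + 16 = 0.
Single eigenvalue λ = 4 with algebraic multiplicity 2.
Eigenvector v = (-1,1); generalized eigenvector w with (A-λI)w=v is (1,-2).
General solution: e^(4t)[K_1·v + K_2·(t·v + w)].
Applying u(0)=3, v(0)=0 gives K_1=-6, K_2=-3.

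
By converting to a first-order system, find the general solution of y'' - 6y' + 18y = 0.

y(t) = C_1e^(3t)cos(3t) + C_2e^(3t)sin(3t)

Let x_1 = y, x_2 = y'. Then x_1' = x_2 and x_2' = -18x_1 + 6x_2.
A = [[0,1],[-18,6]]; det(A-λI) = λ^2 - 6λ + 18.
Eigenvalues λ = 3 ± 3i.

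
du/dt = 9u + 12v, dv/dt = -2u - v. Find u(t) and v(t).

Coefficient matrix A = [[9, 12], [-2, -1]].
Characteristic polynomial det(A - λI) = λ^2 - 8λ + 15 = 0.
Eigenvalues λ = 3, 5.
For λ=3: (A-λI) row 1 is [6, 12], so an eigenvector is (-2, 1).
For λ=5: (A-λI) row 1 is [4, 12], so an eigenvector is (3, -1).
General solution: c_1e^(3t)(-2,1) + c_2e^(5t)(3,-1).

u(t) = -2c_1e^(3t) + 3c_2e^(5t), v(t) = c_1e^(3t) - c_2e^(5t)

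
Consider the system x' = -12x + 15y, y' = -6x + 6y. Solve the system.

x(t) = 2c_1e^(-3t)sin(3t) + c_1e^(-3t)cos(3t) + c_2e^(-3t)sin(3t) - 2c_2e^(-3t)cos(3t), y(t) = c_1e^(-3t)sin(3t) + c_1e^(-3t)cos(3t) + c_2e^(-3t)sin(3t) - c_2e^(-3t)cos(3t)

Coefficient matrix A = [[-12, 15], [-6, 6]].
Characteristic polynomial det(A - λI) = λ^2 + 6λ + 18 = 0.
Eigenvalues λ = -3 ± 3i (complex conjugate pair).
For λ=-3+3i: an eigenvector is (1,1) - i(2,1) = (1 - 2i, 1 - i).
A real fundamental pair from Re and Im of e^((-3+3i)t)v: X_1 = e^(-3t)(cos(3t)·(1,1) + sin(3t)·(2,1)), X_2 = e^(-3t)(sin(3t)·(1,1) - cos(3t)·(2,1)).
General solution: c_1X_1 + c_2X_2.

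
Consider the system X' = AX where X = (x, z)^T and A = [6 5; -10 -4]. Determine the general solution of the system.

Coefficient matrix A = [[6, 5], [-10, -4]].
Characteristic polynomial det(A - λI) = λ^2 - 2λ + 26 = 0.
Eigenvalues λ = 1 ± 5i (complex conjugate pair).
For λ=1+5i: an eigenvector is (-1,1) - i(0,1) = (-1, 1 - i).
A real fundamental pair from Re and Im of e^((1+5i)t)v: X_1 = e^(t)(cos(5t)·(-1,1) + sin(5t)·(0,1)), X_2 = e^(t)(sin(5t)·(-1,1) - cos(5t)·(0,1)).
General solution: C_1X_1 + C_2X_2.

x(t) = -C_1e^(t)cos(5t) - C_2e^(t)sin(5t), z(t) = C_1e^(t)sin(5t) + C_1e^(t)cos(5t) + C_2e^(t)sin(5t) - C_2e^(t)cos(5t)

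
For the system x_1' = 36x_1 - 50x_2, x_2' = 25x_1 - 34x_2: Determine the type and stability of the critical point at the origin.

A = [[36,-50],[25,-34]]; det(A-λI) = λ^2 - 2λ + 26.
λ = 1 ± 5i: positive real part.

unstable spiral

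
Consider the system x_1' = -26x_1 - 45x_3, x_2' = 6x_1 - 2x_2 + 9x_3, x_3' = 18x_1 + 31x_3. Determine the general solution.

Coefficient matrix A = [[-26, 0, -45], [6, -2, 9], [18, 0, 31]].
det(A - λI) = 0 gives eigenvalues λ = 4, -2, 1.
For λ=4: eigenvector (-3,0,2).
For λ=-2: eigenvector (0,1,0).
For λ=1: eigenvector (-5,-1,3).
General solution: c_1e^(4t)(-3,0,2) + c_2e^(-2t)(0,1,0) + c_3e^(t)(-5,-1,3).

x_1(t) = -3c_1e^(4t) - 5c_3e^(t), x_2(t) = c_2e^(-2t) - c_3e^(t), x_3(t) = 2c_1e^(4t) + 3c_3e^(t)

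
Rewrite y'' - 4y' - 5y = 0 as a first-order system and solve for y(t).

Let x_1 = y, x_2 = y'. Then x_1' = x_2 and x_2' = 5x_1 + 4x_2.
A = [[0,1],[5,4]]; det(A-λI) = λ^2 - 4λ - 5.
Eigenvalues λ = -1, 5 with eigenvectors (1,-1), (1,5).

y(t) = C_1e^(-t) + C_2e^(5t)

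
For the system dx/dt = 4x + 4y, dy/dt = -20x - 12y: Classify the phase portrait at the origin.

stable spiral

A = [[4,4],[-20,-12]]; det(A-λI) = λ^2 + 8λ + 32.
λ = -4 ± 4i: negative real part.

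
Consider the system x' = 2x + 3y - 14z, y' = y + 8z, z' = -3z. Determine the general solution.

x(t) = C_1e^(2t) - 3C_2e^(t) + 4C_3e^(-3t), y(t) = C_2e^(t) - 2C_3e^(-3t), z(t) = C_3e^(-3t)

Coefficient matrix A = [[2, 3, -14], [0, 1, 8], [0, 0, -3]].
det(A - λI) = 0 gives eigenvalues λ = 2, 1, -3.
For λ=2: eigenvector (1,0,0).
For λ=1: eigenvector (-3,1,0).
For λ=-3: eigenvector (4,-2,1).
General solution: C_1e^(2t)(1,0,0) + C_2e^(t)(-3,1,0) + C_3e^(-3t)(4,-2,1).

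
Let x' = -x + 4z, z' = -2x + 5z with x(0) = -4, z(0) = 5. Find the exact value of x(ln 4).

824

A = [[-1,4],[-2,5]]; eigenvalues λ = 3, 1.
Eigenvectors: (1,1) for λ=3, (2,1) for λ=1.
From the initial condition, c_1 = 14, c_2 = -9.
x(ln 4) = (14)(4^3)(1) + (-9)(4^1)(2) = 824.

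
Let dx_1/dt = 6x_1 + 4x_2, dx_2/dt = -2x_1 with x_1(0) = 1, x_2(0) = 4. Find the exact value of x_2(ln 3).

-324

A = [[6,4],[-2,0]]; eigenvalues λ = 2, 4.
Eigenvectors: (-1,1) for λ=2, (-2,1) for λ=4.
From the initial condition, c_1 = 9, c_2 = -5.
x_2(ln 3) = (9)(3^2)(1) + (-5)(3^4)(1) = -324.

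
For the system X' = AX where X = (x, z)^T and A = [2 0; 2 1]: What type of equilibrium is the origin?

A = [[2,0],[2,1]]; det(A-λI) = λ^2 - 3λ + 2.
λ = 1, 2: both positive.

unstable node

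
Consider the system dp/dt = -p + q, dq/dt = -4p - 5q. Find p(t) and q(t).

Coefficient matrix A = [[-1, 1], [-4, -5]].
Characteristic polynomial det(A - λI) = λ^2 + 6λ + 9 = 0.
Single eigenvalue λ = -3 with algebraic multiplicity 2.
Eigenvector v = (-1,2); generalized eigenvector w with (A-λI)w=v is (1,-3).
General solution: e^(-3t)[c_1·v + c_2·(t·v + w)].

p(t) = -c_1e^(-3t) - c_2te^(-3t) + c_2e^(-3t), q(t) = 2c_1e^(-3t) + 2c_2te^(-3t) - 3c_2e^(-3t)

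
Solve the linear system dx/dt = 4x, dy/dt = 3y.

Coefficient matrix A = [[4, 0], [0, 3]].
Characteristic polynomial det(A - λI) = λ^2 - 7λ + 12 = 0.
Eigenvalues λ = 3, 4.
For λ=3: (A-λI) row 1 is [1, 0], so an eigenvector is (0, -1).
For λ=4: (A-λI) row 2 is [0, -1], so an eigenvector is (1, 0).
General solution: c_1e^(3t)(0,-1) + c_2e^(4t)(1,0).

x(t) = c_2e^(4t), y(t) = -c_1e^(3t)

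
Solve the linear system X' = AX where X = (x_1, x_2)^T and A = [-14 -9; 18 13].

x_1(t) = -c_1e^(-5t) + c_2e^(4t), x_2(t) = c_1e^(-5t) - 2c_2e^(4t)

Coefficient matrix A = [[-14, -9], [18, 13]].
Characteristic polynomial det(A - λI) = λ^2 + λ - 20 = 0.
Eigenvalues λ = -5, 4.
For λ=-5: (A-λI) row 1 is [-9, -9], so an eigenvector is (-1, 1).
For λ=4: (A-λI) row 1 is [-18, -9], so an eigenvector is (1, -2).
General solution: c_1e^(-5t)(-1,1) + c_2e^(4t)(1,-2).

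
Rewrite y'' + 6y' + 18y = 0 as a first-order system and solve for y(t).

Let x_1 = y, x_2 = y'. Then x_1' = x_2 and x_2' = -18x_1 - 6x_2.
A = [[0,1],[-18,-6]]; det(A-λI) = λ^2 + 6λ + 18.
Eigenvalues λ = -3 ± 3i.

y(t) = C_1e^(-3t)cos(3t) + C_2e^(-3t)sin(3t)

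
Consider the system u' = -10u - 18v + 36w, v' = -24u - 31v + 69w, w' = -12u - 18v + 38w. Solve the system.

Coefficient matrix A = [[-10, -18, 36], [-24, -31, 69], [-12, -18, 38]].
det(A - λI) = 0 gives eigenvalues λ = 2, -1, -4.
For λ=2: eigenvector (3,2,2).
For λ=-1: eigenvector (2,3,2).
For λ=-4: eigenvector (-3,-5,-3).
General solution: K_1e^(2t)(3,2,2) + K_2e^(-t)(2,3,2) + K_3e^(-4t)(-3,-5,-3).

u(t) = 3K_1e^(2t) + 2K_2e^(-t) - 3K_3e^(-4t), v(t) = 2K_1e^(2t) + 3K_2e^(-t) - 5K_3e^(-4t), w(t) = 2K_1e^(2t) + 2K_2e^(-t) - 3K_3e^(-4t)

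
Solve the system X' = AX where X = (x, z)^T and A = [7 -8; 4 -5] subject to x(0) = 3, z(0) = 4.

Coefficient matrix A = [[7, -8], [4, -5]].
Characteristic polynomial det(A - λI) = λ^2 - 2λ - 3 = 0.
Eigenvalues λ = -1, 3.
For λ=-1: (A-λI) row 1 is [8, -8], so an eigenvector is (1, 1).
For λ=3: (A-λI) row 1 is [4, -8], so an eigenvector is (2, 1).
General solution: c_1e^(-t)(1,1) + c_2e^(3t)(2,1).
Applying x(0)=3, z(0)=4 gives c_1=5, c_2=-1.

x(t) = -2e^(3t) + 5e^(-t), z(t) = -e^(3t) + 5e^(-t)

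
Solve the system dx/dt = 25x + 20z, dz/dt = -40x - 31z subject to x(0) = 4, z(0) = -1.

Coefficient matrix A = [[25, 20], [-40, -31]].
Characteristic polynomial det(A - λI) = λ^2 + 6λ + 25 = 0.
Eigenvalues λ = -3 ± 4i (complex conjugate pair).
For λ=-3+4i: an eigenvector is (1,-1) - i(2,-3) = (1 - 2i, -1 + 3i).
A real fundamental pair from Re and Im of e^((-3+4i)t)v: X_1 = e^(-3t)(cos(4t)·(1,-1) + sin(4t)·(2,-3)), X_2 = e^(-3t)(sin(4t)·(1,-1) - cos(4t)·(2,-3)).
General solution: K_1X_1 + K_2X_2.
Applying x(0)=4, z(0)=-1 gives K_1=10, K_2=3.

x(t) = 23e^(-3t)sin(4t) + 4e^(-3t)cos(4t), z(t) = -33e^(-3t)sin(4t) - e^(-3t)cos(4t)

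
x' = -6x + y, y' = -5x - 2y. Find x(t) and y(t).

x(t) = -C_1e^(-4t)sin(t) + C_2e^(-4t)cos(t), y(t) = -2C_1e^(-4t)sin(t) - C_1e^(-4t)cos(t) - C_2e^(-4t)sin(t) + 2C_2e^(-4t)cos(t)

Coefficient matrix A = [[-6, 1], [-5, -2]].
Characteristic polynomial det(A - λI) = λ^2 + 8λ + 17 = 0.
Eigenvalues λ = -4 ± i (complex conjugate pair).
For λ=-4+i: an eigenvector is (0,-1) - i(-1,-2) = (0 + i, -1 + 2i).
A real fundamental pair from Re and Im of e^((-4+i)t)v: X_1 = e^(-4t)(cos(t)·(0,-1) + sin(t)·(-1,-2)), X_2 = e^(-4t)(sin(t)·(0,-1) - cos(t)·(-1,-2)).
General solution: C_1X_1 + C_2X_2.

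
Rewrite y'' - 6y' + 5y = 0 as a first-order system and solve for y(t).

Let x_1 = y, x_2 = y'. Then x_1' = x_2 and x_2' = -5x_1 + 6x_2.
A = [[0,1],[-5,6]]; det(A-λI) = λ^2 - 6λ + 5.
Eigenvalues λ = 5, 1 with eigenvectors (1,5), (1,1).

y(t) = C_1e^(5t) + C_2e^(t)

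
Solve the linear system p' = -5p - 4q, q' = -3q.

p(t) = 2C_1e^(-3t) - C_2e^(-5t), q(t) = -C_1e^(-3t)

Coefficient matrix A = [[-5, -4], [0, -3]].
Characteristic polynomial det(A - λI) = λ^2 + 8λ + 15 = 0.
Eigenvalues λ = -3, -5.
For λ=-3: (A-λI) row 1 is [-2, -4], so an eigenvector is (2, -1).
For λ=-5: (A-λI) row 1 is [0, -4], so an eigenvector is (-1, 0).
General solution: C_1e^(-3t)(2,-1) + C_2e^(-5t)(-1,0).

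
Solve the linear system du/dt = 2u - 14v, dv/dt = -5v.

Coefficient matrix A = [[2, -14], [0, -5]].
Characteristic polynomial det(A - λI) = λ^2 + 3λ - 10 = 0.
Eigenvalues λ = -5, 2.
For λ=-5: (A-λI) row 1 is [7, -14], so an eigenvector is (2, 1).
For λ=2: (A-λI) row 1 is [0, -14], so an eigenvector is (-1, 0).
General solution: C_1e^(-5t)(2,1) + C_2e^(2t)(-1,0).

u(t) = 2C_1e^(-5t) - C_2e^(2t), v(t) = C_1e^(-5t)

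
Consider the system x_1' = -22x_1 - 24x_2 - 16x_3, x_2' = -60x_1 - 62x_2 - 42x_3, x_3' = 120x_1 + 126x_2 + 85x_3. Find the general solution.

Coefficient matrix A = [[-22, -24, -16], [-60, -62, -42], [120, 126, 85]].
det(A - λI) = 0 gives eigenvalues λ = -2, 2, 1.
For λ=-2: eigenvector (-2,-5,10).
For λ=2: eigenvector (1,3,-6).
For λ=1: eigenvector (0,2,-3).
General solution: C_1e^(-2t)(-2,-5,10) + C_2e^(2t)(1,3,-6) + C_3e^(t)(0,2,-3).

x_1(t) = -2C_1e^(-2t) + C_2e^(2t), x_2(t) = -5C_1e^(-2t) + 3C_2e^(2t) + 2C_3e^(t), x_3(t) = 10C_1e^(-2t) - 6C_2e^(2t) - 3C_3e^(t)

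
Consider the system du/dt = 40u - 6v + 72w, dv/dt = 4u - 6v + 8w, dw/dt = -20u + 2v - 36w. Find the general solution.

Coefficient matrix A = [[40, -6, 72], [4, -6, 8], [-20, 2, -36]].
det(A - λI) = 0 gives eigenvalues λ = 4, -2, -4.
For λ=4: eigenvector (-2,0,1).
For λ=-2: eigenvector (-5,1,3).
For λ=-4: eigenvector (3,-2,-2).
General solution: c_1e^(4t)(-2,0,1) + c_2e^(-2t)(-5,1,3) + c_3e^(-4t)(3,-2,-2).

u(t) = -2c_1e^(4t) - 5c_2e^(-2t) + 3c_3e^(-4t), v(t) = c_2e^(-2t) - 2c_3e^(-4t), w(t) = c_1e^(4t) + 3c_2e^(-2t) - 2c_3e^(-4t)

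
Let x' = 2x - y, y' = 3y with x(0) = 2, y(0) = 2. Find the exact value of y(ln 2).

A = [[2,-1],[0,3]]; eigenvalues λ = 3, 2.
Eigenvectors: (1,-1) for λ=3, (1,0) for λ=2.
From the initial condition, c_1 = -2, c_2 = 4.
y(ln 2) = (-2)(2^3)(-1) + (4)(2^2)(0) = 16.

16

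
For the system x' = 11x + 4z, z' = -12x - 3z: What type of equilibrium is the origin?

unstable node

A = [[11,4],[-12,-3]]; det(A-λI) = λ^2 - 8λ + 15.
λ = 3, 5: both positive.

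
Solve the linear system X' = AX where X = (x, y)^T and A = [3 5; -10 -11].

Coefficient matrix A = [[3, 5], [-10, -11]].
Characteristic polynomial det(A - λI) = λ^2 + 8λ + 17 = 0.
Eigenvalues λ = -4 ± i (complex conjugate pair).
For λ=-4+i: an eigenvector is (1,-1) - i(2,-3) = (1 - 2i, -1 + 3i).
A real fundamental pair from Re and Im of e^((-4+i)t)v: X_1 = e^(-4t)(cos(t)·(1,-1) + sin(t)·(2,-3)), X_2 = e^(-4t)(sin(t)·(1,-1) - cos(t)·(2,-3)).
General solution: K_1X_1 + K_2X_2.

x(t) = 2K_1e^(-4t)sin(t) + K_1e^(-4t)cos(t) + K_2e^(-4t)sin(t) - 2K_2e^(-4t)cos(t), y(t) = -3K_1e^(-4t)sin(t) - K_1e^(-4t)cos(t) - K_2e^(-4t)sin(t) + 3K_2e^(-4t)cos(t)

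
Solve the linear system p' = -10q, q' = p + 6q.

Coefficient matrix A = [[0, -10], [1, 6]].
Characteristic polynomial det(A - λI) = λ^2 - 6λ + 10 = 0.
Eigenvalues λ = 3 ± i (complex conjugate pair).
For λ=3+i: an eigenvector is (3,-1) - i(1,0) = (3 - i, -1).
A real fundamental pair from Re and Im of e^((3+i)t)v: X_1 = e^(3t)(cos(t)·(3,-1) + sin(t)·(1,0)), X_2 = e^(3t)(sin(t)·(3,-1) - cos(t)·(1,0)).
General solution: K_1X_1 + K_2X_2.

p(t) = K_1e^(3t)sin(t) + 3K_1e^(3t)cos(t) + 3K_2e^(3t)sin(t) - K_2e^(3t)cos(t), q(t) = -K_1e^(3t)cos(t) - K_2e^(3t)sin(t)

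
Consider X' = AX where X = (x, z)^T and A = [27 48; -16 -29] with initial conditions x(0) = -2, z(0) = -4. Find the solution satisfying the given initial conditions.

x(t) = -32e^(3t) + 30e^(-5t), z(t) = 16e^(3t) - 20e^(-5t)

Coefficient matrix A = [[27, 48], [-16, -29]].
Characteristic polynomial det(A - λI) = λ^2 + 2λ - 15 = 0.
Eigenvalues λ = -5, 3.
For λ=-5: (A-λI) row 1 is [32, 48], so an eigenvector is (-3, 2).
For λ=3: (A-λI) row 1 is [24, 48], so an eigenvector is (2, -1).
General solution: c_1e^(-5t)(-3,2) + c_2e^(3t)(2,-1).
Applying x(0)=-2, z(0)=-4 gives c_1=-10, c_2=-16.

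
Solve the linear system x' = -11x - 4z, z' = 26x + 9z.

x(t) = -C_1e^(-t)sin(2t) + C_1e^(-t)cos(2t) + C_2e^(-t)sin(2t) + C_2e^(-t)cos(2t), z(t) = 3C_1e^(-t)sin(2t) - 2C_1e^(-t)cos(2t) - 2C_2e^(-t)sin(2t) - 3C_2e^(-t)cos(2t)

Coefficient matrix A = [[-11, -4], [26, 9]].
Characteristic polynomial det(A - λI) = λ^2 + 2λ + 5 = 0.
Eigenvalues λ = -1 ± 2i (complex conjugate pair).
For λ=-1+2i: an eigenvector is (1,-2) - i(-1,3) = (1 + i, -2 - 3i).
A real fundamental pair from Re and Im of e^((-1+2i)t)v: X_1 = e^(-t)(cos(2t)·(1,-2) + sin(2t)·(-1,3)), X_2 = e^(-t)(sin(2t)·(1,-2) - cos(2t)·(-1,3)).
General solution: C_1X_1 + C_2X_2.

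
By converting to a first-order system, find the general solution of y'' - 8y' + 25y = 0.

Let x_1 = y, x_2 = y'. Then x_1' = x_2 and x_2' = -25x_1 + 8x_2.
A = [[0,1],[-25,8]]; det(A-λI) = λ^2 - 8λ + 25.
Eigenvalues λ = 4 ± 3i.

y(t) = C_1e^(4t)cos(3t) + C_2e^(4t)sin(3t)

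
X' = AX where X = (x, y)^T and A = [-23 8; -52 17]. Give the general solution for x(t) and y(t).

x(t) = K_1e^(-3t)sin(4t) + K_1e^(-3t)cos(4t) + K_2e^(-3t)sin(4t) - K_2e^(-3t)cos(4t), y(t) = 2K_1e^(-3t)sin(4t) + 3K_1e^(-3t)cos(4t) + 3K_2e^(-3t)sin(4t) - 2K_2e^(-3t)cos(4t)

Coefficient matrix A = [[-23, 8], [-52, 17]].
Characteristic polynomial det(A - λI) = λ^2 + 6λ + 25 = 0.
Eigenvalues λ = -3 ± 4i (complex conjugate pair).
For λ=-3+4i: an eigenvector is (1,3) - i(1,2) = (1 - i, 3 - 2i).
A real fundamental pair from Re and Im of e^((-3+4i)t)v: X_1 = e^(-3t)(cos(4t)·(1,3) + sin(4t)·(1,2)), X_2 = e^(-3t)(sin(4t)·(1,3) - cos(4t)·(1,2)).
General solution: K_1X_1 + K_2X_2.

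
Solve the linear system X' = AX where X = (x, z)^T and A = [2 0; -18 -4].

Coefficient matrix A = [[2, 0], [-18, -4]].
Characteristic polynomial det(A - λI) = λ^2 + 2λ - 8 = 0.
Eigenvalues λ = 2, -4.
For λ=2: (A-λI) row 2 is [-18, -6], so an eigenvector is (-1, 3).
For λ=-4: (A-λI) row 1 is [6, 0], so an eigenvector is (0, 1).
General solution: K_1e^(2t)(-1,3) + K_2e^(-4t)(0,1).

x(t) = -K_1e^(2t), z(t) = 3K_1e^(2t) + K_2e^(-4t)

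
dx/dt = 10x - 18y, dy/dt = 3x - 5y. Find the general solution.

Coefficient matrix A = [[10, -18], [3, -5]].
Characteristic polynomial det(A - λI) = λ^2 - 5λ + 4 = 0.
Eigenvalues λ = 4, 1.
For λ=4: (A-λI) row 1 is [6, -18], so an eigenvector is (3, 1).
For λ=1: (A-λI) row 1 is [9, -18], so an eigenvector is (-2, -1).
General solution: K_1e^(4t)(3,1) + K_2e^(t)(-2,-1).

x(t) = 3K_1e^(4t) - 2K_2e^(t), y(t) = K_1e^(4t) - K_2e^(t)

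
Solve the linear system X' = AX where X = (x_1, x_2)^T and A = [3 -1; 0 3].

x_1(t) = -C_1e^(3t) - C_2te^(3t) - 2C_2e^(3t), x_2(t) = C_2e^(3t)

Coefficient matrix A = [[3, -1], [0, 3]].
Characteristic polynomial det(A - λI) = λ^2 - 6λ + 9 = 0.
Single eigenvalue λ = 3 with algebraic multiplicity 2.
Eigenvector v = (-1,0); generalized eigenvector w with (A-λI)w=v is (-2,1).
General solution: e^(3t)[C_1·v + C_2·(t·v + w)].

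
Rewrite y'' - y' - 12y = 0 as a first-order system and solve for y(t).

Let x_1 = y, x_2 = y'. Then x_1' = x_2 and x_2' = 12x_1 + x_2.
A = [[0,1],[12,1]]; det(A-λI) = λ^2 - λ - 12.
Eigenvalues λ = 4, -3 with eigenvectors (1,4), (1,-3).

y(t) = C_1e^(4t) + C_2e^(-3t)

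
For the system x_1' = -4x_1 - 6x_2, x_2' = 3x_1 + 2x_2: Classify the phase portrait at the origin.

A = [[-4,-6],[3,2]]; det(A-λI) = λ^2 + 2λ + 10.
λ = -1 ± 3i: negative real part.

stable spiral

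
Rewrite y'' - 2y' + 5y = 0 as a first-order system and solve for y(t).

Let x_1 = y, x_2 = y'. Then x_1' = x_2 and x_2' = -5x_1 + 2x_2.
A = [[0,1],[-5,2]]; det(A-λI) = λ^2 - 2λ + 5.
Eigenvalues λ = 1 ± 2i.

y(t) = c_1e^(t)cos(2t) + c_2e^(t)sin(2t)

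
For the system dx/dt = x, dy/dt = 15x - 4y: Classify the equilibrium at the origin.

A = [[1,0],[15,-4]]; det(A-λI) = λ^2 + 3λ - 4.
λ = 1, -4: opposite signs.

saddle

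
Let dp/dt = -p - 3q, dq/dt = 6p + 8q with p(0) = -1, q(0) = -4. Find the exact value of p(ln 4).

5024

A = [[-1,-3],[6,8]]; eigenvalues λ = 5, 2.
Eigenvectors: (1,-2) for λ=5, (1,-1) for λ=2.
From the initial condition, c_1 = 5, c_2 = -6.
p(ln 4) = (5)(4^5)(1) + (-6)(4^2)(1) = 5024.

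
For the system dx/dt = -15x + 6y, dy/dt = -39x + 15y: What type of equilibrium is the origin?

center

A = [[-15,6],[-39,15]]; det(A-λI) = λ^2 + 9.
λ = 0 ± 3i: zero real part.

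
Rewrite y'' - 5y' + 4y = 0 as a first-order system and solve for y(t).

Let x_1 = y, x_2 = y'. Then x_1' = x_2 and x_2' = -4x_1 + 5x_2.
A = [[0,1],[-4,5]]; det(A-λI) = λ^2 - 5λ + 4.
Eigenvalues λ = 1, 4 with eigenvectors (1,1), (1,4).

y(t) = K_1e^(t) + K_2e^(4t)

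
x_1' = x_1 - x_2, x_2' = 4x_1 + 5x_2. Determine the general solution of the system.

Coefficient matrix A = [[1, -1], [4, 5]].
Characteristic polynomial det(A - λI) = λ^2 - 6λ + 9 = 0.
Single eigenvalue λ = 3 with algebraic multiplicity 2.
Eigenvector v = (-1,2); generalized eigenvector w with (A-λI)w=v is (2,-3).
General solution: e^(3t)[C_1·v + C_2·(t·v + w)].

x_1(t) = -C_1e^(3t) - C_2te^(3t) + 2C_2e^(3t), x_2(t) = 2C_1e^(3t) + 2C_2te^(3t) - 3C_2e^(3t)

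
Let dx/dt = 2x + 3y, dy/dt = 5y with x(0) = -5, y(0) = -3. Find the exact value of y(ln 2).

A = [[2,3],[0,5]]; eigenvalues λ = 5, 2.
Eigenvectors: (1,1) for λ=5, (-1,0) for λ=2.
From the initial condition, c_1 = -3, c_2 = 2.
y(ln 2) = (-3)(2^5)(1) + (2)(2^2)(0) = -96.

-96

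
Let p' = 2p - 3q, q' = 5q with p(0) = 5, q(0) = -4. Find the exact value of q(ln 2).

-128

A = [[2,-3],[0,5]]; eigenvalues λ = 2, 5.
Eigenvectors: (-1,0) for λ=2, (1,-1) for λ=5.
From the initial condition, c_1 = -1, c_2 = 4.
q(ln 2) = (-1)(2^2)(0) + (4)(2^5)(-1) = -128.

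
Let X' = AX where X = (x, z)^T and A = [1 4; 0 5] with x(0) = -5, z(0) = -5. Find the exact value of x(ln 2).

-160

A = [[1,4],[0,5]]; eigenvalues λ = 1, 5.
Eigenvectors: (-1,0) for λ=1, (1,1) for λ=5.
From the initial condition, c_1 = 0, c_2 = -5.
x(ln 2) = (0)(2^1)(-1) + (-5)(2^5)(1) = -160.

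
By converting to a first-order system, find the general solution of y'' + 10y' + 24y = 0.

y(t) = C_1e^(-4t) + C_2e^(-6t)

Let x_1 = y, x_2 = y'. Then x_1' = x_2 and x_2' = -24x_1 - 10x_2.
A = [[0,1],[-24,-10]]; det(A-λI) = λ^2 + 10λ + 24.
Eigenvalues λ = -4, -6 with eigenvectors (1,-4), (1,-6).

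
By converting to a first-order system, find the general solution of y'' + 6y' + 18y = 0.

y(t) = c_1e^(-3t)cos(3t) + c_2e^(-3t)sin(3t)

Let x_1 = y, x_2 = y'. Then x_1' = x_2 and x_2' = -18x_1 - 6x_2.
A = [[0,1],[-18,-6]]; det(A-λI) = λ^2 + 6λ + 18.
Eigenvalues λ = -3 ± 3i.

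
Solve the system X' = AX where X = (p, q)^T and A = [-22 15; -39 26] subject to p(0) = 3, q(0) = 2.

p(t) = -14e^(2t)sin(3t) + 3e^(2t)cos(3t), q(t) = -23e^(2t)sin(3t) + 2e^(2t)cos(3t)

Coefficient matrix A = [[-22, 15], [-39, 26]].
Characteristic polynomial det(A - λI) = λ^2 - 4λ + 13 = 0.
Eigenvalues λ = 2 ± 3i (complex conjugate pair).
For λ=2+3i: an eigenvector is (1,2) - i(2,3) = (1 - 2i, 2 - 3i).
A real fundamental pair from Re and Im of e^((2+3i)t)v: X_1 = e^(2t)(cos(3t)·(1,2) + sin(3t)·(2,3)), X_2 = e^(2t)(sin(3t)·(1,2) - cos(3t)·(2,3)).
General solution: c_1X_1 + c_2X_2.
Applying p(0)=3, q(0)=2 gives c_1=-5, c_2=-4.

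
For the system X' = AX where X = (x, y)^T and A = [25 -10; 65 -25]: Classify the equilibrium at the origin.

center

A = [[25,-10],[65,-25]]; det(A-λI) = λ^2 + 25.
λ = 0 ± 5i: zero real part.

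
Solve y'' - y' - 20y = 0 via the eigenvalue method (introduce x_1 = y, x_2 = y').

y(t) = C_1e^(-4t) + C_2e^(5t)

Let x_1 = y, x_2 = y'. Then x_1' = x_2 and x_2' = 20x_1 + x_2.
A = [[0,1],[20,1]]; det(A-λI) = λ^2 - λ - 20.
Eigenvalues λ = -4, 5 with eigenvectors (1,-4), (1,5).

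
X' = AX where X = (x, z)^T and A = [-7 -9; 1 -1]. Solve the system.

x(t) = -3C_1e^(-4t) - 3C_2te^(-4t) - 2C_2e^(-4t), z(t) = C_1e^(-4t) + C_2te^(-4t) + C_2e^(-4t)

Coefficient matrix A = [[-7, -9], [1, -1]].
Characteristic polynomial det(A - λI) = λ^2 + 8λ + 16 = 0.
Single eigenvalue λ = -4 with algebraic multiplicity 2.
Eigenvector v = (-3,1); generalized eigenvector w with (A-λI)w=v is (-2,1).
General solution: e^(-4t)[C_1·v + C_2·(t·v + w)].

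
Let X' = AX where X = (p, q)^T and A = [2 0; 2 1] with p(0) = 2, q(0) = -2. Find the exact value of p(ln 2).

8

A = [[2,0],[2,1]]; eigenvalues λ = 2, 1.
Eigenvectors: (1,2) for λ=2, (0,-1) for λ=1.
From the initial condition, c_1 = 2, c_2 = 6.
p(ln 2) = (2)(2^2)(1) + (6)(2^1)(0) = 8.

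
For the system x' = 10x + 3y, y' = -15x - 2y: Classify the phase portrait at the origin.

unstable spiral

A = [[10,3],[-15,-2]]; det(A-λI) = λ^2 - 8λ + 25.
λ = 4 ± 3i: positive real part.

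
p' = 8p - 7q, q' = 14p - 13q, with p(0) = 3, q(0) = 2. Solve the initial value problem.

p(t) = 4e^(t) - e^(-6t), q(t) = 4e^(t) - 2e^(-6t)

Coefficient matrix A = [[8, -7], [14, -13]].
Characteristic polynomial det(A - λI) = λ^2 + 5λ - 6 = 0.
Eigenvalues λ = 1, -6.
For λ=1: (A-λI) row 1 is [7, -7], so an eigenvector is (1, 1).
For λ=-6: (A-λI) row 1 is [14, -7], so an eigenvector is (-1, -2).
General solution: C_1e^(t)(1,1) + C_2e^(-6t)(-1,-2).
Applying p(0)=3, q(0)=2 gives C_1=4, C_2=1.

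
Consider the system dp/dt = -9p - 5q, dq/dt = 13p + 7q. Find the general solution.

p(t) = 2K_1e^(-t)sin(t) + K_1e^(-t)cos(t) + K_2e^(-t)sin(t) - 2K_2e^(-t)cos(t), q(t) = -3K_1e^(-t)sin(t) - 2K_1e^(-t)cos(t) - 2K_2e^(-t)sin(t) + 3K_2e^(-t)cos(t)

Coefficient matrix A = [[-9, -5], [13, 7]].
Characteristic polynomial det(A - λI) = λ^2 + 2λ + 2 = 0.
Eigenvalues λ = -1 ± i (complex conjugate pair).
For λ=-1+i: an eigenvector is (1,-2) - i(2,-3) = (1 - 2i, -2 + 3i).
A real fundamental pair from Re and Im of e^((-1+i)t)v: X_1 = e^(-t)(cos(t)·(1,-2) + sin(t)·(2,-3)), X_2 = e^(-t)(sin(t)·(1,-2) - cos(t)·(2,-3)).
General solution: K_1X_1 + K_2X_2.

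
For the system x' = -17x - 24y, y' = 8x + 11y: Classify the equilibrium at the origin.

A = [[-17,-24],[8,11]]; det(A-λI) = λ^2 + 6λ + 5.
λ = -5, -1: both negative.

stable node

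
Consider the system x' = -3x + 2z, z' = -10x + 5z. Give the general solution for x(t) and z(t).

x(t) = -K_1e^(t)sin(2t) + K_2e^(t)cos(2t), z(t) = -2K_1e^(t)sin(2t) - K_1e^(t)cos(2t) - K_2e^(t)sin(2t) + 2K_2e^(t)cos(2t)

Coefficient matrix A = [[-3, 2], [-10, 5]].
Characteristic polynomial det(A - λI) = λ^2 - 2λ + 5 = 0.
Eigenvalues λ = 1 ± 2i (complex conjugate pair).
For λ=1+2i: an eigenvector is (0,-1) - i(-1,-2) = (0 + i, -1 + 2i).
A real fundamental pair from Re and Im of e^((1+2i)t)v: X_1 = e^(t)(cos(2t)·(0,-1) + sin(2t)·(-1,-2)), X_2 = e^(t)(sin(2t)·(0,-1) - cos(2t)·(-1,-2)).
General solution: K_1X_1 + K_2X_2.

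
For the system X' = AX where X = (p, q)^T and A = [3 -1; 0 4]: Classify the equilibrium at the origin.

unstable node

A = [[3,-1],[0,4]]; det(A-λI) = λ^2 - 7λ + 12.
λ = 4, 3: both positive.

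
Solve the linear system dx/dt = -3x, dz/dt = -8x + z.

Coefficient matrix A = [[-3, 0], [-8, 1]].
Characteristic polynomial det(A - λI) = λ^2 + 2λ - 3 = 0.
Eigenvalues λ = -3, 1.
For λ=-3: (A-λI) row 2 is [-8, 4], so an eigenvector is (1, 2).
For λ=1: (A-λI) row 1 is [-4, 0], so an eigenvector is (0, 1).
General solution: C_1e^(-3t)(1,2) + C_2e^(t)(0,1).

x(t) = C_1e^(-3t), z(t) = 2C_1e^(-3t) + C_2e^(t)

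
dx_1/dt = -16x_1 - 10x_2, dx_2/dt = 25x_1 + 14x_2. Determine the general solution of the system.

x_1(t) = -K_1e^(-t)sin(5t) + K_1e^(-t)cos(5t) + K_2e^(-t)sin(5t) + K_2e^(-t)cos(5t), x_2(t) = 2K_1e^(-t)sin(5t) - K_1e^(-t)cos(5t) - K_2e^(-t)sin(5t) - 2K_2e^(-t)cos(5t)

Coefficient matrix A = [[-16, -10], [25, 14]].
Characteristic polynomial det(A - λI) = λ^2 + 2λ + 26 = 0.
Eigenvalues λ = -1 ± 5i (complex conjugate pair).
For λ=-1+5i: an eigenvector is (1,-1) - i(-1,2) = (1 + i, -1 - 2i).
A real fundamental pair from Re and Im of e^((-1+5i)t)v: X_1 = e^(-t)(cos(5t)·(1,-1) + sin(5t)·(-1,2)), X_2 = e^(-t)(sin(5t)·(1,-1) - cos(5t)·(-1,2)).
General solution: K_1X_1 + K_2X_2.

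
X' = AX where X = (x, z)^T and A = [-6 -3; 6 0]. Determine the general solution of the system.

x(t) = -c_1e^(-3t)cos(3t) - c_2e^(-3t)sin(3t), z(t) = -c_1e^(-3t)sin(3t) + c_1e^(-3t)cos(3t) + c_2e^(-3t)sin(3t) + c_2e^(-3t)cos(3t)

Coefficient matrix A = [[-6, -3], [6, 0]].
Characteristic polynomial det(A - λI) = λ^2 + 6λ + 18 = 0.
Eigenvalues λ = -3 ± 3i (complex conjugate pair).
For λ=-3+3i: an eigenvector is (-1,1) - i(0,-1) = (-1, 1 + i).
A real fundamental pair from Re and Im of e^((-3+3i)t)v: X_1 = e^(-3t)(cos(3t)·(-1,1) + sin(3t)·(0,-1)), X_2 = e^(-3t)(sin(3t)·(-1,1) - cos(3t)·(0,-1)).
General solution: c_1X_1 + c_2X_2.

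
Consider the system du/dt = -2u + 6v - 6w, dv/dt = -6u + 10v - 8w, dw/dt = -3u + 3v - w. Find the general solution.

u(t) = C_2e^(4t) + 2C_3e^(t), v(t) = C_1e^(2t) + C_2e^(4t) + 4C_3e^(t), w(t) = C_1e^(2t) + 3C_3e^(t)

Coefficient matrix A = [[-2, 6, -6], [-6, 10, -8], [-3, 3, -1]].
det(A - λI) = 0 gives eigenvalues λ = 2, 4, 1.
For λ=2: eigenvector (0,1,1).
For λ=4: eigenvector (1,1,0).
For λ=1: eigenvector (2,4,3).
General solution: C_1e^(2t)(0,1,1) + C_2e^(4t)(1,1,0) + C_3e^(t)(2,4,3).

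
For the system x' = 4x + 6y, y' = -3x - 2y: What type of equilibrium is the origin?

A = [[4,6],[-3,-2]]; det(A-λI) = λ^2 - 2λ + 10.
λ = 1 ± 3i: positive real part.

unstable spiral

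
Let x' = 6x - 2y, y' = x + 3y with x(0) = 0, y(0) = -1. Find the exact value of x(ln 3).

324

A = [[6,-2],[1,3]]; eigenvalues λ = 4, 5.
Eigenvectors: (1,1) for λ=4, (2,1) for λ=5.
From the initial condition, c_1 = -2, c_2 = 1.
x(ln 3) = (-2)(3^4)(1) + (1)(3^5)(2) = 324.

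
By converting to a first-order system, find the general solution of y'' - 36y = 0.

y(t) = c_1e^(-6t) + c_2e^(6t)

Let x_1 = y, x_2 = y'. Then x_1' = x_2 and x_2' = 36x_1.
A = [[0,1],[36,0]]; det(A-λI) = λ^2 - 36.
Eigenvalues λ = -6, 6 with eigenvectors (1,-6), (1,6).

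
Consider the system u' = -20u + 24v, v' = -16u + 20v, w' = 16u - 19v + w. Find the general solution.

u(t) = K_1e^(4t) - 3K_2e^(-4t), v(t) = K_1e^(4t) - 2K_2e^(-4t), w(t) = -K_1e^(4t) + 2K_2e^(-4t) + K_3e^(t)

Coefficient matrix A = [[-20, 24, 0], [-16, 20, 0], [16, -19, 1]].
det(A - λI) = 0 gives eigenvalues λ = 4, -4, 1.
For λ=4: eigenvector (1,1,-1).
For λ=-4: eigenvector (-3,-2,2).
For λ=1: eigenvector (0,0,1).
General solution: K_1e^(4t)(1,1,-1) + K_2e^(-4t)(-3,-2,2) + K_3e^(t)(0,0,1).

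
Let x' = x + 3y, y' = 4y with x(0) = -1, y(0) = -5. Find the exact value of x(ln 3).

A = [[1,3],[0,4]]; eigenvalues λ = 4, 1.
Eigenvectors: (-1,-1) for λ=4, (1,0) for λ=1.
From the initial condition, c_1 = 5, c_2 = 4.
x(ln 3) = (5)(3^4)(-1) + (4)(3^1)(1) = -393.

-393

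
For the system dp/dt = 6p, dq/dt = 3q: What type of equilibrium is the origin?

unstable node

A = [[6,0],[0,3]]; det(A-λI) = λ^2 - 9λ + 18.
λ = 3, 6: both positive.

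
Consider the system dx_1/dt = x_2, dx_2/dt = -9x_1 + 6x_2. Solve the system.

x_1(t) = -K_1e^(3t) - K_2te^(3t) + K_2e^(3t), x_2(t) = -3K_1e^(3t) - 3K_2te^(3t) + 2K_2e^(3t)

Coefficient matrix A = [[0, 1], [-9, 6]].
Characteristic polynomial det(A - λI) = λ^2 - 6λ + 9 = 0.
Single eigenvalue λ = 3 with algebraic multiplicity 2.
Eigenvector v = (-1,-3); generalized eigenvector w with (A-λI)w=v is (1,2).
General solution: e^(3t)[K_1·v + K_2·(t·v + w)].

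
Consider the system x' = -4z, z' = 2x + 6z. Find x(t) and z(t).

Coefficient matrix A = [[0, -4], [2, 6]].
Characteristic polynomial det(A - λI) = λ^2 - 6λ + 8 = 0.
Eigenvalues λ = 2, 4.
For λ=2: (A-λI) row 1 is [-2, -4], so an eigenvector is (2, -1).
For λ=4: (A-λI) row 1 is [-4, -4], so an eigenvector is (1, -1).
General solution: K_1e^(2t)(2,-1) + K_2e^(4t)(1,-1).

x(t) = 2K_1e^(2t) + K_2e^(4t), z(t) = -K_1e^(2t) - K_2e^(4t)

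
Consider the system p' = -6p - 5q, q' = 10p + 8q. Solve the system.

p(t) = 2C_1e^(t)sin(t) - C_1e^(t)cos(t) - C_2e^(t)sin(t) - 2C_2e^(t)cos(t), q(t) = -3C_1e^(t)sin(t) + C_1e^(t)cos(t) + C_2e^(t)sin(t) + 3C_2e^(t)cos(t)

Coefficient matrix A = [[-6, -5], [10, 8]].
Characteristic polynomial det(A - λI) = λ^2 - 2λ + 2 = 0.
Eigenvalues λ = 1 ± i (complex conjugate pair).
For λ=1+i: an eigenvector is (-1,1) - i(2,-3) = (-1 - 2i, 1 + 3i).
A real fundamental pair from Re and Im of e^((1+i)t)v: X_1 = e^(t)(cos(t)·(-1,1) + sin(t)·(2,-3)), X_2 = e^(t)(sin(t)·(-1,1) - cos(t)·(2,-3)).
General solution: C_1X_1 + C_2X_2.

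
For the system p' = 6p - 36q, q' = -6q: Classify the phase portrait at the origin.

A = [[6,-36],[0,-6]]; det(A-λI) = λ^2 - 36.
λ = 6, -6: opposite signs.

saddle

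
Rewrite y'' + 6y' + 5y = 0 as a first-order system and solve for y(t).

y(t) = C_1e^(-5t) + C_2e^(-t)

Let x_1 = y, x_2 = y'. Then x_1' = x_2 and x_2' = -5x_1 - 6x_2.
A = [[0,1],[-5,-6]]; det(A-λI) = λ^2 + 6λ + 5.
Eigenvalues λ = -5, -1 with eigenvectors (1,-5), (1,-1).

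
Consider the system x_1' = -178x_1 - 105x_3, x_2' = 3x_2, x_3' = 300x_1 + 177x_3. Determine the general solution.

x_1(t) = -3c_1e^(-3t) + 7c_3e^(2t), x_2(t) = c_2e^(3t), x_3(t) = 5c_1e^(-3t) - 12c_3e^(2t)

Coefficient matrix A = [[-178, 0, -105], [0, 3, 0], [300, 0, 177]].
det(A - λI) = 0 gives eigenvalues λ = -3, 3, 2.
For λ=-3: eigenvector (-3,0,5).
For λ=3: eigenvector (0,1,0).
For λ=2: eigenvector (7,0,-12).
General solution: c_1e^(-3t)(-3,0,5) + c_2e^(3t)(0,1,0) + c_3e^(2t)(7,0,-12).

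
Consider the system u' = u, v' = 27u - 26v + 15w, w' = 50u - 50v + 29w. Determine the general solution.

Coefficient matrix A = [[1, 0, 0], [27, -26, 15], [50, -50, 29]].
det(A - λI) = 0 gives eigenvalues λ = -1, 1, 4.
For λ=-1: eigenvector (0,3,5).
For λ=1: eigenvector (1,1,0).
For λ=4: eigenvector (0,1,2).
General solution: c_1e^(-t)(0,3,5) + c_2e^(t)(1,1,0) + c_3e^(4t)(0,1,2).

u(t) = c_2e^(t), v(t) = 3c_1e^(-t) + c_2e^(t) + c_3e^(4t), w(t) = 5c_1e^(-t) + 2c_3e^(4t)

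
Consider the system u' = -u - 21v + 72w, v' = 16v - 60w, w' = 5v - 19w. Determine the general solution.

u(t) = C_1e^(-t) - 3C_2e^(-4t) + 6C_3e^(t), v(t) = 3C_2e^(-4t) - 4C_3e^(t), w(t) = C_2e^(-4t) - C_3e^(t)

Coefficient matrix A = [[-1, -21, 72], [0, 16, -60], [0, 5, -19]].
det(A - λI) = 0 gives eigenvalues λ = -1, -4, 1.
For λ=-1: eigenvector (1,0,0).
For λ=-4: eigenvector (-3,3,1).
For λ=1: eigenvector (6,-4,-1).
General solution: C_1e^(-t)(1,0,0) + C_2e^(-4t)(-3,3,1) + C_3e^(t)(6,-4,-1).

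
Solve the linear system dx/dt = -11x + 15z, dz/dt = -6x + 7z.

x(t) = -C_1e^(-2t)sin(3t) + 2C_1e^(-2t)cos(3t) + 2C_2e^(-2t)sin(3t) + C_2e^(-2t)cos(3t), z(t) = -C_1e^(-2t)sin(3t) + C_1e^(-2t)cos(3t) + C_2e^(-2t)sin(3t) + C_2e^(-2t)cos(3t)

Coefficient matrix A = [[-11, 15], [-6, 7]].
Characteristic polynomial det(A - λI) = λ^2 + 4λ + 13 = 0.
Eigenvalues λ = -2 ± 3i (complex conjugate pair).
For λ=-2+3i: an eigenvector is (2,1) - i(-1,-1) = (2 + i, 1 + i).
A real fundamental pair from Re and Im of e^((-2+3i)t)v: X_1 = e^(-2t)(cos(3t)·(2,1) + sin(3t)·(-1,-1)), X_2 = e^(-2t)(sin(3t)·(2,1) - cos(3t)·(-1,-1)).
General solution: C_1X_1 + C_2X_2.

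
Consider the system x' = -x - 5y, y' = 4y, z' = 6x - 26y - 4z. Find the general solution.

x(t) = C_1e^(-t) + C_2e^(4t), y(t) = -C_2e^(4t), z(t) = 2C_1e^(-t) + 4C_2e^(4t) + C_3e^(-4t)

Coefficient matrix A = [[-1, -5, 0], [0, 4, 0], [6, -26, -4]].
det(A - λI) = 0 gives eigenvalues λ = -1, 4, -4.
For λ=-1: eigenvector (1,0,2).
For λ=4: eigenvector (1,-1,4).
For λ=-4: eigenvector (0,0,1).
General solution: C_1e^(-t)(1,0,2) + C_2e^(4t)(1,-1,4) + C_3e^(-4t)(0,0,1).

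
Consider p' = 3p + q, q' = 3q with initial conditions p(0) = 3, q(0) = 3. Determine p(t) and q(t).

Coefficient matrix A = [[3, 1], [0, 3]].
Characteristic polynomial det(A - λI) = λ^2 - 6λ + 9 = 0.
Single eigenvalue λ = 3 with algebraic multiplicity 2.
Eigenvector v = (-1,0); generalized eigenvector w with (A-λI)w=v is (2,-1).
General solution: e^(3t)[K_1·v + K_2·(t·v + w)].
Applying p(0)=3, q(0)=3 gives K_1=-9, K_2=-3.

p(t) = 3te^(3t) + 3e^(3t), q(t) = 3e^(3t)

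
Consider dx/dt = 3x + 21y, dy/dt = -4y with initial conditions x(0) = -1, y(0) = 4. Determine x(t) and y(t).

Coefficient matrix A = [[3, 21], [0, -4]].
Characteristic polynomial det(A - λI) = λ^2 + λ - 12 = 0.
Eigenvalues λ = 3, -4.
For λ=3: (A-λI) row 1 is [0, 21], so an eigenvector is (1, 0).
For λ=-4: (A-λI) row 1 is [7, 21], so an eigenvector is (-3, 1).
General solution: c_1e^(3t)(1,0) + c_2e^(-4t)(-3,1).
Applying x(0)=-1, y(0)=4 gives c_1=11, c_2=4.

x(t) = 11e^(3t) - 12e^(-4t), y(t) = 4e^(-4t)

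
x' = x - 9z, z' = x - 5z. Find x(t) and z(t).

Coefficient matrix A = [[1, -9], [1, -5]].
Characteristic polynomial det(A - λI) = λ^2 + 4λ + 4 = 0.
Single eigenvalue λ = -2 with algebraic multiplicity 2.
Eigenvector v = (-3,-1); generalized eigenvector w with (A-λI)w=v is (-1,0).
General solution: e^(-2t)[C_1·v + C_2·(t·v + w)].

x(t) = -3C_1e^(-2t) - 3C_2te^(-2t) - C_2e^(-2t), z(t) = -C_1e^(-2t) - C_2te^(-2t)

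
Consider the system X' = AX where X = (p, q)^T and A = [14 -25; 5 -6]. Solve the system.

Coefficient matrix A = [[14, -25], [5, -6]].
Characteristic polynomial det(A - λI) = λ^2 - 8λ + 41 = 0.
Eigenvalues λ = 4 ± 5i (complex conjugate pair).
For λ=4+5i: an eigenvector is (-1,0) - i(-2,-1) = (-1 + 2i, 0 + i).
A real fundamental pair from Re and Im of e^((4+5i)t)v: X_1 = e^(4t)(cos(5t)·(-1,0) + sin(5t)·(-2,-1)), X_2 = e^(4t)(sin(5t)·(-1,0) - cos(5t)·(-2,-1)).
General solution: c_1X_1 + c_2X_2.

p(t) = -2c_1e^(4t)sin(5t) - c_1e^(4t)cos(5t) - c_2e^(4t)sin(5t) + 2c_2e^(4t)cos(5t), q(t) = -c_1e^(4t)sin(5t) + c_2e^(4t)cos(5t)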